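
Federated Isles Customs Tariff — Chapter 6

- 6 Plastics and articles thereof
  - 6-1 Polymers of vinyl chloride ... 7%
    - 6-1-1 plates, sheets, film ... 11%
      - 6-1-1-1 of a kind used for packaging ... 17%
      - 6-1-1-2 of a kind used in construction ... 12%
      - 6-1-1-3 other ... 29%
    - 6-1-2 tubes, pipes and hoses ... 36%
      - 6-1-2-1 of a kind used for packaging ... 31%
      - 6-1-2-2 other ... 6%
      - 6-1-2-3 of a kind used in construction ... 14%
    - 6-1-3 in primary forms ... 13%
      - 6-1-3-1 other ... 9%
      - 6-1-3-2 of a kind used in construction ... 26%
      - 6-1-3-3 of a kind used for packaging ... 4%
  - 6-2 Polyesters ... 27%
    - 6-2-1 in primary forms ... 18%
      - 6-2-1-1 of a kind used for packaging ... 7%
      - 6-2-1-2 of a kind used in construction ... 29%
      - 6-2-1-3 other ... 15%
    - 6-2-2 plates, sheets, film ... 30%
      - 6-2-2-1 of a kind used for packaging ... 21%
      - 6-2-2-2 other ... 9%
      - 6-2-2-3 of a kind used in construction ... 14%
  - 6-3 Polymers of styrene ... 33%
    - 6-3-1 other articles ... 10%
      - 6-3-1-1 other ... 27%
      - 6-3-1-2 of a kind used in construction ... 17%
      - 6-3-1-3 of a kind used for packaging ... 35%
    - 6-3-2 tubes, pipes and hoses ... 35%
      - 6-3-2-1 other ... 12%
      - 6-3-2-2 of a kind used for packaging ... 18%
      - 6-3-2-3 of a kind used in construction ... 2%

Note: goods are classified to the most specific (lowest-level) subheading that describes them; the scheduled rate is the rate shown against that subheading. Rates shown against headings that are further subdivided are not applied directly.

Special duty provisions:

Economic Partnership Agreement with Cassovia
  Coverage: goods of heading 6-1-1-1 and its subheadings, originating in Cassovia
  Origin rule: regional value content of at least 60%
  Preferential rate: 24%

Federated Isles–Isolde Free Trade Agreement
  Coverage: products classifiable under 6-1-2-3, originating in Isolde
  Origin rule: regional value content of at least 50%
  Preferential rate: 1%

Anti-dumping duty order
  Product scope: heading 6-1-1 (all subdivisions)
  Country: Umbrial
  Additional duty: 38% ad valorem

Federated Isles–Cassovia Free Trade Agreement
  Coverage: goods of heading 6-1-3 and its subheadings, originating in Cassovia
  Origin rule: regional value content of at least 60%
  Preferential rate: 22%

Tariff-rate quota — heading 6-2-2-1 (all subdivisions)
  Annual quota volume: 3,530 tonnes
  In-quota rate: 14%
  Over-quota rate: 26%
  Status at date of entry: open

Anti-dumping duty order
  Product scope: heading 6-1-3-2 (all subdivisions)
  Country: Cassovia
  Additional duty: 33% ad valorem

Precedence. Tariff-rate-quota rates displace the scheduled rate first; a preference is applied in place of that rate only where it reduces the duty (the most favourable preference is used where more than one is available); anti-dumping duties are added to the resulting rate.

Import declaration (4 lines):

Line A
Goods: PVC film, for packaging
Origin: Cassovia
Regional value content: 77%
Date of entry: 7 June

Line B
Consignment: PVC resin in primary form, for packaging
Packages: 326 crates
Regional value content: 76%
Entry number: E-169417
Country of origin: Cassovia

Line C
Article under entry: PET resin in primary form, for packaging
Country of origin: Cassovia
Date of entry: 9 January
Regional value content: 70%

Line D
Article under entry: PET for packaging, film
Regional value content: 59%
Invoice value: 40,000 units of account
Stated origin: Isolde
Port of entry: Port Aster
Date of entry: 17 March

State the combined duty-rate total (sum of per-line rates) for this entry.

Line A: PVC → 6-1; film → 6-1-1; for packaging → 6-1-1-1. Scheduled 17%. Cassovia agreement on 6-1-1-1: RVC ≥ 60% → 24% available; Cassovia agreement on 6-1-3: 6-1-1-1 not covered; preference 24% not lower than 17% → no reduction. → 17%.
Line B: PVC → 6-1; resin in primary form → 6-1-3; for packaging → 6-1-3-3. Scheduled 4%. Cassovia agreement on 6-1-1-1: 6-1-3-3 not covered; Cassovia agreement on 6-1-3: RVC ≥ 60% → 22% available; preference 22% not lower than 4% → no reduction. → 4%.
Line C: PET → 6-2; resin in primary form → 6-2-1; for packaging → 6-2-1-1. Scheduled 7%. Cassovia agreement on 6-1-1-1: 6-2-1-1 not covered; Cassovia agreement on 6-1-3: 6-2-1-1 not covered. → 7%.
Line D: PET → 6-2; film → 6-2-2; for packaging → 6-2-2-1. Scheduled 21%. quota on 6-2-2-1 open → in-quota 14%; Isolde agreement on 6-1-2-3: 6-2-2-1 not covered. → 14%.
Sum: 17% + 4% + 7% + 14% = 42%.

42%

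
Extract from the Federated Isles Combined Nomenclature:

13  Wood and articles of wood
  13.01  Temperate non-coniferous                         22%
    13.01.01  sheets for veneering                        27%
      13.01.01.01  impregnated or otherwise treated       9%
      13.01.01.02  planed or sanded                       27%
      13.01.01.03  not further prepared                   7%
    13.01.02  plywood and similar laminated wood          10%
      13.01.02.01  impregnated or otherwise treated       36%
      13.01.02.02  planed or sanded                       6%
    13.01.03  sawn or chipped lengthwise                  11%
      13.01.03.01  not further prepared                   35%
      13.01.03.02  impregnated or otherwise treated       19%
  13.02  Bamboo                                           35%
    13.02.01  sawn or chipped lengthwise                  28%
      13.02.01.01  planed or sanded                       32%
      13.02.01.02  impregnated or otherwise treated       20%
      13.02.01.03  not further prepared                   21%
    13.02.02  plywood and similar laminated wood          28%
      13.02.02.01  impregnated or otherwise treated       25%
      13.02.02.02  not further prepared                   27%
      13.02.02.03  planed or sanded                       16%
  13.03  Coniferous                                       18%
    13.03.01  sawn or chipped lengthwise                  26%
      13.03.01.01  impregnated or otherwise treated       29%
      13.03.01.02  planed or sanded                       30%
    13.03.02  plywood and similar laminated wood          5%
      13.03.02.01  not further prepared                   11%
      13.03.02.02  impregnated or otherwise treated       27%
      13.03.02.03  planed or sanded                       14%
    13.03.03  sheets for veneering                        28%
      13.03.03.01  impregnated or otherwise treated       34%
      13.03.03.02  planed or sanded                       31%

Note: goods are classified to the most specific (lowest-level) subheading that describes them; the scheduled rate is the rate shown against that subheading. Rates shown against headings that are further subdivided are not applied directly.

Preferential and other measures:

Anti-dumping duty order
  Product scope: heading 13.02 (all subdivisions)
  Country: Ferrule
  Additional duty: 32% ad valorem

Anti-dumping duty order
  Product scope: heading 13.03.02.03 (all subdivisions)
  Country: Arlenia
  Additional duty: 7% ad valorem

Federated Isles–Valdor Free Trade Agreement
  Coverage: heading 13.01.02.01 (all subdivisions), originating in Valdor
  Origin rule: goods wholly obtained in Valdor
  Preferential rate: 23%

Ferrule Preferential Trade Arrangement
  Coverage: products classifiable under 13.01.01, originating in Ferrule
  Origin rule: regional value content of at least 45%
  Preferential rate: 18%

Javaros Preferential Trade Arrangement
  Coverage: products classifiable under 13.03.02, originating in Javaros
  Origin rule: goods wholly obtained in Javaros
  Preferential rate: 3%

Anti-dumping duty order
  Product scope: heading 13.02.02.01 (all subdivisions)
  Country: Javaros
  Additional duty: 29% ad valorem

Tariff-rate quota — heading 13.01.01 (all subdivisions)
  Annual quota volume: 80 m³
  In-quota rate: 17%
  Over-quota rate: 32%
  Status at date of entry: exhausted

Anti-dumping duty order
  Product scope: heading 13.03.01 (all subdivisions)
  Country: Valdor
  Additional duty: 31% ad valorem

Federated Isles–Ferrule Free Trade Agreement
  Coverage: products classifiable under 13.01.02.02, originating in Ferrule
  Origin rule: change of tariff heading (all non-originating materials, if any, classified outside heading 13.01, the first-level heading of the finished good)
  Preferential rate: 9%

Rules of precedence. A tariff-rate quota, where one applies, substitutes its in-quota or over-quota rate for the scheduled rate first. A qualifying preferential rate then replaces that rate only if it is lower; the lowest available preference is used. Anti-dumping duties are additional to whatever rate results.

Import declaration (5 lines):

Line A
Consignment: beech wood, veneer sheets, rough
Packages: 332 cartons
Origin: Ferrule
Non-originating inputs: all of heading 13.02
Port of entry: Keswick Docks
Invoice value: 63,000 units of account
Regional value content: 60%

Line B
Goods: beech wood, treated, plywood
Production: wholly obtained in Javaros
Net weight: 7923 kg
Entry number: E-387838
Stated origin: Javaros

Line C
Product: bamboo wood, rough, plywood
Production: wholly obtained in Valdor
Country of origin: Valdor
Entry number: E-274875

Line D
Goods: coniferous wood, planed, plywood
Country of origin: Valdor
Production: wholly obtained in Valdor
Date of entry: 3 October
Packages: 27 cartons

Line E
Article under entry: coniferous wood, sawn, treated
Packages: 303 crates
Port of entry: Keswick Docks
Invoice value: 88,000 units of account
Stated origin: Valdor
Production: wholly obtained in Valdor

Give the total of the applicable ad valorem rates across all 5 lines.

155%

Line A: beech → 13.01; veneer sheets → 13.01.01; rough → 13.01.01.03. Scheduled 7%. quota on 13.01.01 exhausted → over-quota 32%; Ferrule agreement on 13.01.01: RVC ≥ 45% → 18% available; Ferrule agreement on 13.01.02.02: 13.01.01.03 not covered; preferential 18%. → 18%.
Line B: beech → 13.01; plywood → 13.01.02; treated → 13.01.02.01. Scheduled 36%. Javaros agreement on 13.03.02: 13.01.02.01 not covered. → 36%.
Line C: bamboo → 13.02; plywood → 13.02.02; rough → 13.02.02.02. Scheduled 27%. Valdor agreement on 13.01.02.01: 13.02.02.02 not covered. → 27%.
Line D: coniferous → 13.03; plywood → 13.03.02; planed → 13.03.02.03. Scheduled 14%. Valdor agreement on 13.01.02.01: 13.03.02.03 not covered. → 14%.
Line E: coniferous → 13.03; sawn → 13.03.01; treated → 13.03.01.01. Scheduled 29%. Valdor agreement on 13.01.02.01: 13.03.01.01 not covered; anti-dumping (Valdor, 13.03.01): +31%; total 29% + 31% = 60%. → 60%.
Sum: 18% + 36% + 27% + 14% + 60% = 155%.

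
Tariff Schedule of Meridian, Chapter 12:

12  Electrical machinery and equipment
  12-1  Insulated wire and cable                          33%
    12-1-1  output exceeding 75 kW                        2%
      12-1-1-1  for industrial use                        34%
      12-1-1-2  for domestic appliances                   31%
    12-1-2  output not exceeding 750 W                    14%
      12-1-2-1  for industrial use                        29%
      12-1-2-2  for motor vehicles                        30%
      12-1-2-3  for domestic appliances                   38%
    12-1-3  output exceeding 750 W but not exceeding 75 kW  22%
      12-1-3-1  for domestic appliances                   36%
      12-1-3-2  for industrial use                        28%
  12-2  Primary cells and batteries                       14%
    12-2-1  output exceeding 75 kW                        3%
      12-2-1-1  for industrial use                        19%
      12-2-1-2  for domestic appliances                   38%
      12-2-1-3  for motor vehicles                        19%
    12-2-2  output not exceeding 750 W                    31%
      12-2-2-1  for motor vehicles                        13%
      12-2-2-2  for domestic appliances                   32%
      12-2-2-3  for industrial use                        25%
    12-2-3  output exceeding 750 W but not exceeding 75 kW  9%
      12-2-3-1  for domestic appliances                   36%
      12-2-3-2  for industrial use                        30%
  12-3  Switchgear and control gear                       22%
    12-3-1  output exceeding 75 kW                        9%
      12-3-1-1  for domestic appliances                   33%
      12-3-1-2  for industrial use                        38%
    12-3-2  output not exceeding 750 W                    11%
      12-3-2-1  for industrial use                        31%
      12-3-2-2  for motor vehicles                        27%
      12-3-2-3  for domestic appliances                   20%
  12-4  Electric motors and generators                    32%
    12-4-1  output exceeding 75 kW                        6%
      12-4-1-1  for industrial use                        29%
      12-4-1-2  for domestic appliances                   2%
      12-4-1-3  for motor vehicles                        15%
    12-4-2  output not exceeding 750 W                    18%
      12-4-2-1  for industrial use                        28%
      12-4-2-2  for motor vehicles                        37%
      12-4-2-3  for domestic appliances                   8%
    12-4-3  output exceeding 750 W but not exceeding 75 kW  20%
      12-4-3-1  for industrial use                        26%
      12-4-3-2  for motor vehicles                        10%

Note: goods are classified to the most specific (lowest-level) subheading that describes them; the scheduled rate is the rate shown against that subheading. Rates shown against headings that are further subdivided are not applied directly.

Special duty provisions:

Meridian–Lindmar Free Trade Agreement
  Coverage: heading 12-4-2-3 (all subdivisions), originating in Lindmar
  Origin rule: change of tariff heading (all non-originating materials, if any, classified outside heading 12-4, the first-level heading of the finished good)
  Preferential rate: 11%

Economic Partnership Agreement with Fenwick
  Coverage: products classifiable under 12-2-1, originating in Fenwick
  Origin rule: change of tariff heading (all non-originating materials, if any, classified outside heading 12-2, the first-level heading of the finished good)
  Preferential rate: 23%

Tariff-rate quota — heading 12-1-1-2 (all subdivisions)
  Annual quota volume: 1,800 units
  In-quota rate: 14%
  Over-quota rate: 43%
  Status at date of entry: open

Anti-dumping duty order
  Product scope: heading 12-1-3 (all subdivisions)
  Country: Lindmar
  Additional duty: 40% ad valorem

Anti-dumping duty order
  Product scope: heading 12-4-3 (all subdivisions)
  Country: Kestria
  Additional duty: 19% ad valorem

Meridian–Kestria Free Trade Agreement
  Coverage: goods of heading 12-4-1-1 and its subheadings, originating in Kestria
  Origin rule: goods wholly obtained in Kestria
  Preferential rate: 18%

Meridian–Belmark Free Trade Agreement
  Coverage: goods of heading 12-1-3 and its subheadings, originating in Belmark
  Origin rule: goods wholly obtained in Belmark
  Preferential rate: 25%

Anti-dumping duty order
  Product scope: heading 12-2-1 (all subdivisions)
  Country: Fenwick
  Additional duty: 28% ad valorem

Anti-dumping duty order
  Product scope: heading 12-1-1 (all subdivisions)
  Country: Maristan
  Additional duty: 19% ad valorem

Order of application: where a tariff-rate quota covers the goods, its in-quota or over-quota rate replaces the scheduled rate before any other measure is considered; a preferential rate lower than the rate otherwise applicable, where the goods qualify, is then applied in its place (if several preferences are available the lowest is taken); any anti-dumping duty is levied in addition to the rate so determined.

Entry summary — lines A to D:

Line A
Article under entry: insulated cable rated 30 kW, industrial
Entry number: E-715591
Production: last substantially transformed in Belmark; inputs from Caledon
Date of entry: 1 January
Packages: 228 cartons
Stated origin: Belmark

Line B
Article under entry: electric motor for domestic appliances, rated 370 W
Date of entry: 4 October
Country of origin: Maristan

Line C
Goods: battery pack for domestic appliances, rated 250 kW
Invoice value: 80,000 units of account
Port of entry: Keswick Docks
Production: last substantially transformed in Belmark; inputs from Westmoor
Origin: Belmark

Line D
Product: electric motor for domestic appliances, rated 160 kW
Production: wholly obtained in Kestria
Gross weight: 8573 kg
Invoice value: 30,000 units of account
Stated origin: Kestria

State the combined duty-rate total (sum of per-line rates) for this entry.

76%

Line A: insulated cable → 12-1; rated 30 kW → 12-1-3; industrial → 12-1-3-2. Scheduled 28%. Belmark agreement on 12-1-3: not wholly obtained. → 28%.
Line B: electric motor → 12-4; rated 370 W → 12-4-2; for domestic appliances → 12-4-2-3. Scheduled 8%. No special measure applies. → 8%.
Line C: battery pack → 12-2; rated 250 kW → 12-2-1; for domestic appliances → 12-2-1-2. Scheduled 38%. Belmark agreement on 12-1-3: 12-2-1-2 not covered. → 38%.
Line D: electric motor → 12-4; rated 160 kW → 12-4-1; for domestic appliances → 12-4-1-2. Scheduled 2%. Kestria agreement on 12-4-1-1: 12-4-1-2 not covered. → 2%.
Sum: 28% + 8% + 38% + 2% = 76%.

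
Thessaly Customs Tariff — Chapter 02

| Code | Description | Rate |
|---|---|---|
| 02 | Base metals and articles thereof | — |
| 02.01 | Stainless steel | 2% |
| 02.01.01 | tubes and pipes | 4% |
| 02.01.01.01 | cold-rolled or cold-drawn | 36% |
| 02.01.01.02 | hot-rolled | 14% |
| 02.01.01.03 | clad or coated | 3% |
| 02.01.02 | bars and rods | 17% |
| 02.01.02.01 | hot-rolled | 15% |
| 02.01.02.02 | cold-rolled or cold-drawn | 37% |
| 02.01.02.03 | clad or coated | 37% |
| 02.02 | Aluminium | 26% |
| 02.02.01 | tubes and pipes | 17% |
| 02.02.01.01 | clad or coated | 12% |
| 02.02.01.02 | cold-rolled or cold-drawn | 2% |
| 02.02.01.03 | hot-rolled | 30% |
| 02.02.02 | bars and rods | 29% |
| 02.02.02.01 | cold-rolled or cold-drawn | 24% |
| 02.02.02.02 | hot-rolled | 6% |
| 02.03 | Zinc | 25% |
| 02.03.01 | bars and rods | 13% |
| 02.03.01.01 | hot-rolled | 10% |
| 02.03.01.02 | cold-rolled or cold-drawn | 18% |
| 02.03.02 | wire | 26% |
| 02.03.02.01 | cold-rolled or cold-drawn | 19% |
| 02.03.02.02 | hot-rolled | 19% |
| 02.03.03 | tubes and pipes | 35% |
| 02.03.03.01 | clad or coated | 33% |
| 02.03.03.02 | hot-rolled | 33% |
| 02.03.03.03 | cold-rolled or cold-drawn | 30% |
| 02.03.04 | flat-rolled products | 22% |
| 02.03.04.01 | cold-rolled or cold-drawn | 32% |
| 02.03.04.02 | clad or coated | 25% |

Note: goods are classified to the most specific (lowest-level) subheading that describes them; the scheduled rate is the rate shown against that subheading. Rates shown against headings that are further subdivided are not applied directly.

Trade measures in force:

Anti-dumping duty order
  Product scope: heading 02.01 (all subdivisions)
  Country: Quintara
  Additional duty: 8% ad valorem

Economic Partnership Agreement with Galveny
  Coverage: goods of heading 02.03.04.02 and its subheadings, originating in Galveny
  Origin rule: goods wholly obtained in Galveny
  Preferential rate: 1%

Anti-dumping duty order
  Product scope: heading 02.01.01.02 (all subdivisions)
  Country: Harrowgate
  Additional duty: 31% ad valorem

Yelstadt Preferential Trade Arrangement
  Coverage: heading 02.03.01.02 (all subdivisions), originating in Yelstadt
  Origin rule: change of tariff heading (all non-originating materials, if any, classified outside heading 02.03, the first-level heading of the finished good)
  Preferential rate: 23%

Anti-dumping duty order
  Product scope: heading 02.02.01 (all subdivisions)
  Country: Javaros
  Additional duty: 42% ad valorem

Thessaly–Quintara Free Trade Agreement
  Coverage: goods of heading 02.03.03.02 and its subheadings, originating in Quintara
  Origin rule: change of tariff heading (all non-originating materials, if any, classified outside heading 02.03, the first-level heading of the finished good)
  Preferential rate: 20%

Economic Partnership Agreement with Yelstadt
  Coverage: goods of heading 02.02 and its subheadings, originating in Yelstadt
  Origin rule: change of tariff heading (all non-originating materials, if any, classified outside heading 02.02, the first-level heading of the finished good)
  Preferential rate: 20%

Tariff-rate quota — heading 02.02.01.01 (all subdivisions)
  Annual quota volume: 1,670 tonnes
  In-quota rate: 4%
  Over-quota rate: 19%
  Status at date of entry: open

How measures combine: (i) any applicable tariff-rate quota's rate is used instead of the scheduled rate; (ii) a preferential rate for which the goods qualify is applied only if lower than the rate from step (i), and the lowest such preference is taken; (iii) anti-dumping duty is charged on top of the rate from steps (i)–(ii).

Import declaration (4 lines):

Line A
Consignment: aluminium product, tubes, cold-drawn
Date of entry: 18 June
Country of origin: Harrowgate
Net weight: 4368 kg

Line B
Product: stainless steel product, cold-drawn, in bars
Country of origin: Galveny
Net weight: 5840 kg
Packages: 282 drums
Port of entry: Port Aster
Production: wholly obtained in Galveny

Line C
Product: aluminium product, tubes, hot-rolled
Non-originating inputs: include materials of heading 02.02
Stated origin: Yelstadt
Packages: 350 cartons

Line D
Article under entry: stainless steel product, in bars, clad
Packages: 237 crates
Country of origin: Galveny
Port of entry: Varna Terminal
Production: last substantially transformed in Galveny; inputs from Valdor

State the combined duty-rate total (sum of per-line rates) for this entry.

Line A: aluminium → 02.02; tubes → 02.02.01; cold-drawn → 02.02.01.02. Scheduled 2%. No special measure applies. → 2%.
Line B: stainless steel → 02.01; in bars → 02.01.02; cold-drawn → 02.01.02.02. Scheduled 37%. Galveny agreement on 02.03.04.02: 02.01.02.02 not covered. → 37%.
Line C: aluminium → 02.02; tubes → 02.02.01; hot-rolled → 02.02.01.03. Scheduled 30%. Yelstadt agreement on 02.03.01.02: 02.02.01.03 not covered; Yelstadt agreement on 02.02: CTH not met. → 30%.
Line D: stainless steel → 02.01; in bars → 02.01.02; clad → 02.01.02.03. Scheduled 37%. Galveny agreement on 02.03.04.02: 02.01.02.03 not covered. → 37%.
Sum: 2% + 37% + 30% + 37% = 106%.

106%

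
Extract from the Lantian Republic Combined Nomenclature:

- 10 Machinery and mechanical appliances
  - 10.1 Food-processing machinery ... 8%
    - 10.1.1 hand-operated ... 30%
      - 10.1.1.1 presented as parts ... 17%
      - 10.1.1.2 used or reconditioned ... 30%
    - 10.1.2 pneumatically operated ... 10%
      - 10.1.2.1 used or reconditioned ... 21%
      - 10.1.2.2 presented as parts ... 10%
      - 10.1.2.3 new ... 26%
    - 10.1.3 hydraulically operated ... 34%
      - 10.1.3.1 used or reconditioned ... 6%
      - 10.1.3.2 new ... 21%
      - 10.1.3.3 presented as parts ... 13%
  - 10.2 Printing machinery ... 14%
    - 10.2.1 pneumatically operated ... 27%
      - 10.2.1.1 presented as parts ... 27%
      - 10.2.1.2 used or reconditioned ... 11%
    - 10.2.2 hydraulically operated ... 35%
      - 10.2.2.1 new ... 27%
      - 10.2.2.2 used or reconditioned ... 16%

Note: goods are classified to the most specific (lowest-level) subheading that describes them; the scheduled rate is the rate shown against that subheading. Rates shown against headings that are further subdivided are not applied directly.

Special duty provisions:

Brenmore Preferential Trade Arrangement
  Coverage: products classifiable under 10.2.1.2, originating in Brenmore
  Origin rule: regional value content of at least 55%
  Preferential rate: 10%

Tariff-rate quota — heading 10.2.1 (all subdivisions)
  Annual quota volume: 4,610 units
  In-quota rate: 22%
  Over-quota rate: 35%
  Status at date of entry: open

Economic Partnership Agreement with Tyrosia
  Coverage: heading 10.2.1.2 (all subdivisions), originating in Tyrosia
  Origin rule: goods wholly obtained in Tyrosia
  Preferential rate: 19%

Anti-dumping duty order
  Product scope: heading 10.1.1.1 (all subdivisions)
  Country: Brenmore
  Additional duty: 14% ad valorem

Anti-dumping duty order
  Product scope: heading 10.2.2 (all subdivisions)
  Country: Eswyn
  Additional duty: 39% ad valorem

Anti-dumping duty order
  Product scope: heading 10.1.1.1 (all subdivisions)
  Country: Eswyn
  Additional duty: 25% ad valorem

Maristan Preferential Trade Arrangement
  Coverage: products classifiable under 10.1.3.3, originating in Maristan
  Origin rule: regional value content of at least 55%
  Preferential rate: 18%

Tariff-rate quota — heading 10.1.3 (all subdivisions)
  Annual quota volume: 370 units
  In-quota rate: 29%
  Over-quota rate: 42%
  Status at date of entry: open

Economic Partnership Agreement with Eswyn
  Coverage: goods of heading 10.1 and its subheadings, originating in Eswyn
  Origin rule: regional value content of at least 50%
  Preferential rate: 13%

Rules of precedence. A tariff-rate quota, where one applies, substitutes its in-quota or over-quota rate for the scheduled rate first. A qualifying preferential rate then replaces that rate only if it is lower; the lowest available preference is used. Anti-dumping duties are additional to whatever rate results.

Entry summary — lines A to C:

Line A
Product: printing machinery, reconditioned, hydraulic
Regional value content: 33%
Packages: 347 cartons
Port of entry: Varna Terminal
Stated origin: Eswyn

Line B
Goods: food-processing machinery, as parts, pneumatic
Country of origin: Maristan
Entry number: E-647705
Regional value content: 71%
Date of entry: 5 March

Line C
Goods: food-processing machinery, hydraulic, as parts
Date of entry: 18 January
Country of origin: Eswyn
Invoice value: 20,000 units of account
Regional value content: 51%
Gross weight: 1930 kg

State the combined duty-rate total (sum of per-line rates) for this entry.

78%

Line A: printing → 10.2; hydraulic → 10.2.2; reconditioned → 10.2.2.2. Scheduled 16%. Eswyn agreement on 10.1: 10.2.2.2 not covered; anti-dumping (Eswyn, 10.2.2): +39%; total 16% + 39% = 55%. → 55%.
Line B: food-processing → 10.1; pneumatic → 10.1.2; as parts → 10.1.2.2. Scheduled 10%. Maristan agreement on 10.1.3.3: 10.1.2.2 not covered. → 10%.
Line C: food-processing → 10.1; hydraulic → 10.1.3; as parts → 10.1.3.3. Scheduled 13%. quota on 10.1.3 open → in-quota 29%; Eswyn agreement on 10.1: RVC ≥ 50% → 13% available; preferential 13%. → 13%.
Sum: 55% + 10% + 13% = 78%.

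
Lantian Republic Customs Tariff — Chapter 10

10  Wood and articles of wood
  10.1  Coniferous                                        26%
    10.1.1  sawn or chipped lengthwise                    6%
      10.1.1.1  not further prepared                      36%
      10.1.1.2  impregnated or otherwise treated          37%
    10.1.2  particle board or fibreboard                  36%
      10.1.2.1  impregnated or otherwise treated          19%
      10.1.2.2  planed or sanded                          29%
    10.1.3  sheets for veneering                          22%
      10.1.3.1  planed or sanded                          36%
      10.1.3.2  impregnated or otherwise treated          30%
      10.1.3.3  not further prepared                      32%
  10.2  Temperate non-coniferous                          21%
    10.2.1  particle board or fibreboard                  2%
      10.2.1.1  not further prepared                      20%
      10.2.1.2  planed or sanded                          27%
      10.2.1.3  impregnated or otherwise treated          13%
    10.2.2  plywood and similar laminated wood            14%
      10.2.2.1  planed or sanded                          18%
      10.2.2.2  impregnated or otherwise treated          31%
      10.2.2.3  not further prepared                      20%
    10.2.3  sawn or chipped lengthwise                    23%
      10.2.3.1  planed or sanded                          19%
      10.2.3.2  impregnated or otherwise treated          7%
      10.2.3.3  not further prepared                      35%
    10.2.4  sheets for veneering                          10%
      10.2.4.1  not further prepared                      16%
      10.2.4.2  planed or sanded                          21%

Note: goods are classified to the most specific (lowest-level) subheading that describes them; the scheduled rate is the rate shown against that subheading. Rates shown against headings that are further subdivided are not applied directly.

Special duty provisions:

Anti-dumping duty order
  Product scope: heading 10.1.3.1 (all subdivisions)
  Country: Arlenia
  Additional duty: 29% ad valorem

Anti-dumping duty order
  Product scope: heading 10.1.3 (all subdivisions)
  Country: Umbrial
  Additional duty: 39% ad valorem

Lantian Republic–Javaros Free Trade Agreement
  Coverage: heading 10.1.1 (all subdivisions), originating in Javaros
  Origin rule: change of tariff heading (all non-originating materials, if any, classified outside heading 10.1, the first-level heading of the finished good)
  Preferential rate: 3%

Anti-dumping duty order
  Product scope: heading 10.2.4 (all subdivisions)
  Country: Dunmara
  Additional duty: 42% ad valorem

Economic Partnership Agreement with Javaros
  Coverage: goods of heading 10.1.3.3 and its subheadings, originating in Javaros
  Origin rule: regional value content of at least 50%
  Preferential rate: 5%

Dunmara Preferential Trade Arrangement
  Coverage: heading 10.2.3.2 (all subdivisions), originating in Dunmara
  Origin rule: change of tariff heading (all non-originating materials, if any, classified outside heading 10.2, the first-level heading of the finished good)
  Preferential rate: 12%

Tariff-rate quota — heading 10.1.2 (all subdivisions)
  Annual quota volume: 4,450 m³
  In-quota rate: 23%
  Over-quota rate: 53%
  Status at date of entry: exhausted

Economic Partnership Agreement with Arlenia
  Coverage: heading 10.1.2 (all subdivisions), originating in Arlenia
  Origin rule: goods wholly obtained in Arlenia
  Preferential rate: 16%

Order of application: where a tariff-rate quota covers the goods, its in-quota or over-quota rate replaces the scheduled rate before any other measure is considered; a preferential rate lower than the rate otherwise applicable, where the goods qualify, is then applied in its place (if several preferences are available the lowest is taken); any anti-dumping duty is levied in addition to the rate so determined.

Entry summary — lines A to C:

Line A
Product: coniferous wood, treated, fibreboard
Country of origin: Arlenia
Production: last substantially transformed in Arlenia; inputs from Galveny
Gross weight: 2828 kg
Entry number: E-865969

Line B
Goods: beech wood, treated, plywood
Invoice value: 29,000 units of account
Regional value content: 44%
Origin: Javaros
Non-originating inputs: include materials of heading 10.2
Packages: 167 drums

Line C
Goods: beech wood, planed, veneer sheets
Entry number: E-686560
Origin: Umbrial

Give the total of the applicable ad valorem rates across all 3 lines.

105%

Line A: coniferous → 10.1; fibreboard → 10.1.2; treated → 10.1.2.1. Scheduled 19%. quota on 10.1.2 exhausted → over-quota 53%; Arlenia agreement on 10.1.2: not wholly obtained. → 53%.
Line B: beech → 10.2; plywood → 10.2.2; treated → 10.2.2.2. Scheduled 31%. Javaros agreement on 10.1.1: 10.2.2.2 not covered; Javaros agreement on 10.1.3.3: 10.2.2.2 not covered. → 31%.
Line C: beech → 10.2; veneer sheets → 10.2.4; planed → 10.2.4.2. Scheduled 21%. No special measure applies. → 21%.
Sum: 53% + 31% + 21% = 105%.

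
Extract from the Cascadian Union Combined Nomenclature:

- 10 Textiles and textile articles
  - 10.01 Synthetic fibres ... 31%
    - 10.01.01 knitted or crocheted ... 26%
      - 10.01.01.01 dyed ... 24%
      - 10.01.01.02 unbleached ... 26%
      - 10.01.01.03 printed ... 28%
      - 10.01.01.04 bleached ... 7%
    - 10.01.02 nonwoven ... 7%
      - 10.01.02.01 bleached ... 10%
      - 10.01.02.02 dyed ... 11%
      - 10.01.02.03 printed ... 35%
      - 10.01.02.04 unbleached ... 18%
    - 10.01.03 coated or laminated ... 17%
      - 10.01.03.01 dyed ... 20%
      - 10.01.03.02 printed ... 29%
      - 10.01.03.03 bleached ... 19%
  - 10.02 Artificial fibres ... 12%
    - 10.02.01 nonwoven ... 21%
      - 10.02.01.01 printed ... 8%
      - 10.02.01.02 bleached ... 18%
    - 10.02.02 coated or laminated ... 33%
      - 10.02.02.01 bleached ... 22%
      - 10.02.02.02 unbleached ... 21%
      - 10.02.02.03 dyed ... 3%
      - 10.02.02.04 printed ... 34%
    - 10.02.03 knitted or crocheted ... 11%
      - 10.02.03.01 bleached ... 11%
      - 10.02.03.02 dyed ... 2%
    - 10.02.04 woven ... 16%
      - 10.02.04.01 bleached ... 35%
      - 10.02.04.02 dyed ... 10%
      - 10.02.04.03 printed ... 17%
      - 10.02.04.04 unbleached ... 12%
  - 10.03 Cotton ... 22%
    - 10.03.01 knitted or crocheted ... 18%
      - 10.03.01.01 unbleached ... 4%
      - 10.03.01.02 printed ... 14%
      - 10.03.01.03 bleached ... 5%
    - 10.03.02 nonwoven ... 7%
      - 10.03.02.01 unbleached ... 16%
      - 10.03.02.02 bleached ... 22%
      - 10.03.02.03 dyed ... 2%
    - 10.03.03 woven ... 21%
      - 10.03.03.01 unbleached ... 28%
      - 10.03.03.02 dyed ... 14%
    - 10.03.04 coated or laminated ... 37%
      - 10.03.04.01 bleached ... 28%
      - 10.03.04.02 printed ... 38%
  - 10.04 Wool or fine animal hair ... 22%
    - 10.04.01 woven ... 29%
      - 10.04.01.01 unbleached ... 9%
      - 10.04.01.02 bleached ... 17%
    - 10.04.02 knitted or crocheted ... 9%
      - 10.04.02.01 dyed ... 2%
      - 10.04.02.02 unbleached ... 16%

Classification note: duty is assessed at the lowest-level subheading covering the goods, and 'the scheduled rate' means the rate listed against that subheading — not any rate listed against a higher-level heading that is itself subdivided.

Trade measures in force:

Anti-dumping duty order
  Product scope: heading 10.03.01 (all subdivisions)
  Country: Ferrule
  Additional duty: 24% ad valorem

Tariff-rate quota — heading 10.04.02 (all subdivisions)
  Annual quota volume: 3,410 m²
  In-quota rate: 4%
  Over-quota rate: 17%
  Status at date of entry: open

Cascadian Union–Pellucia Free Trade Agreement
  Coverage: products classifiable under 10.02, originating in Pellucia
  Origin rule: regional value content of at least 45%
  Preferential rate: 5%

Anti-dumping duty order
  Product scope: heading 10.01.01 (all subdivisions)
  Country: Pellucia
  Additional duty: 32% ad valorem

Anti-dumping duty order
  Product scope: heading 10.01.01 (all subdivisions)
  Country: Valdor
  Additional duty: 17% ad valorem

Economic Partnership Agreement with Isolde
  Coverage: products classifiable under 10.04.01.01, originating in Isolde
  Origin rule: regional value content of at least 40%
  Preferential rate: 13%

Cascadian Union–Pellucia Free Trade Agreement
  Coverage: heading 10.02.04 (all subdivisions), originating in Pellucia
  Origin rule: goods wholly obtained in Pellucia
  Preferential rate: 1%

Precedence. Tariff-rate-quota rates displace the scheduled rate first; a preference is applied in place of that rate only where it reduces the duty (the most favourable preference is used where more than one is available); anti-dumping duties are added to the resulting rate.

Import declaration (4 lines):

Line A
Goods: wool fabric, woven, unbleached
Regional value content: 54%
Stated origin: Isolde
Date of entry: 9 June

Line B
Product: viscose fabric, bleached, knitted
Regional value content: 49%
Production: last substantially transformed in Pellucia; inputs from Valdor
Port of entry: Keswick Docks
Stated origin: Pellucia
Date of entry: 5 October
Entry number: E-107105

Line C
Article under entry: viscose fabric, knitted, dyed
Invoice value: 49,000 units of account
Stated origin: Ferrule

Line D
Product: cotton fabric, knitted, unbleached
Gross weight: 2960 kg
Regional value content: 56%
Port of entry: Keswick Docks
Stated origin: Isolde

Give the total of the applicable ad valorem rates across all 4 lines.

20%

Line A: wool → 10.04; woven → 10.04.01; unbleached → 10.04.01.01. Scheduled 9%. Isolde agreement on 10.04.01.01: RVC ≥ 40% → 13% available; preference 13% not lower than 9% → no reduction. → 9%.
Line B: viscose → 10.02; knitted → 10.02.03; bleached → 10.02.03.01. Scheduled 11%. Pellucia agreement on 10.02: RVC ≥ 45% → 5% available; Pellucia agreement on 10.02.04: 10.02.03.01 not covered; preferential 5%. → 5%.
Line C: viscose → 10.02; knitted → 10.02.03; dyed → 10.02.03.02. Scheduled 2%. No special measure applies. → 2%.
Line D: cotton → 10.03; knitted → 10.03.01; unbleached → 10.03.01.01. Scheduled 4%. Isolde agreement on 10.04.01.01: 10.03.01.01 not covered. → 4%.
Sum: 9% + 5% + 2% + 4% = 20%.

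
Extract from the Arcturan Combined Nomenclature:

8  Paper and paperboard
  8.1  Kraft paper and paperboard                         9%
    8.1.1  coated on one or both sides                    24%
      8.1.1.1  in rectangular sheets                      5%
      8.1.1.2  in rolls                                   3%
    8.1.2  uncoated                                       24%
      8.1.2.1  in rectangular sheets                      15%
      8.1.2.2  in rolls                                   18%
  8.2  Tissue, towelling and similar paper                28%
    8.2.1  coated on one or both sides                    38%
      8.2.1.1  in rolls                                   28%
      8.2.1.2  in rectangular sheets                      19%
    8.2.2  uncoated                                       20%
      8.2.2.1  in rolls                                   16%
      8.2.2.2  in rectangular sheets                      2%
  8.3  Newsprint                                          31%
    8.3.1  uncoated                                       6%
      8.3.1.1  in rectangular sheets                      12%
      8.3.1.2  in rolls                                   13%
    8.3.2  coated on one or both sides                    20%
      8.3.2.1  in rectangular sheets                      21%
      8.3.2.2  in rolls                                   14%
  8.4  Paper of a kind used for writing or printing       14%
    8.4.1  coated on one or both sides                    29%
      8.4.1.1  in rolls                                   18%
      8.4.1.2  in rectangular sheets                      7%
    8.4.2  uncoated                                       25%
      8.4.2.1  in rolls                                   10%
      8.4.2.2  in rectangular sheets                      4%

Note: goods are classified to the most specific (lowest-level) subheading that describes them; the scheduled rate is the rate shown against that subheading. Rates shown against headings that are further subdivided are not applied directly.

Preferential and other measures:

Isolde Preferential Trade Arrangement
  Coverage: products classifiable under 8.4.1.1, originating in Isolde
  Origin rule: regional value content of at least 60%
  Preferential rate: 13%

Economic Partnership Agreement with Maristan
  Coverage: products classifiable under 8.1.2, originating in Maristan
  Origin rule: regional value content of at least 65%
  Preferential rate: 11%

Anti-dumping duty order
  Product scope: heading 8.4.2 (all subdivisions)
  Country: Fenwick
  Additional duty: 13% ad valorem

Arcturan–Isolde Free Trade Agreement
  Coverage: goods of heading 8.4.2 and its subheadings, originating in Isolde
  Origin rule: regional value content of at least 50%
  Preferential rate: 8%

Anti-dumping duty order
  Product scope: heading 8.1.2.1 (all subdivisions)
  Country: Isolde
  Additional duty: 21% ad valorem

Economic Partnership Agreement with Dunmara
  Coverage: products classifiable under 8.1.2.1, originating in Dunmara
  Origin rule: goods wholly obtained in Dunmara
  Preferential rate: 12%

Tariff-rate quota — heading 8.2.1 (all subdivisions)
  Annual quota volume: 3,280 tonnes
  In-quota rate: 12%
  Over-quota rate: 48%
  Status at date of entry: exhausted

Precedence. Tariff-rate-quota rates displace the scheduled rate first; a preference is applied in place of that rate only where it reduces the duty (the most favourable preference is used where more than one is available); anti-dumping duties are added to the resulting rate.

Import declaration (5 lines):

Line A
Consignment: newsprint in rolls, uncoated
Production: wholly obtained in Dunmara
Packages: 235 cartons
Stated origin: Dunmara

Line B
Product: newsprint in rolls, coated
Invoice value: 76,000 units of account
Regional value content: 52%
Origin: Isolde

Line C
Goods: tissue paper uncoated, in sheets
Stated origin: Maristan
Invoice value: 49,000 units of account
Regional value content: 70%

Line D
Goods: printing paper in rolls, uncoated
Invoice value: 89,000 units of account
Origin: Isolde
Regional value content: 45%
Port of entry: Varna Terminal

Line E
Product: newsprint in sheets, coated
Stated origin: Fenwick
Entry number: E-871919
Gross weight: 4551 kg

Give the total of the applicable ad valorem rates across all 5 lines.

Line A: newsprint → 8.3; uncoated → 8.3.1; in rolls → 8.3.1.2. Scheduled 13%. Dunmara agreement on 8.1.2.1: 8.3.1.2 not covered. → 13%.
Line B: newsprint → 8.3; coated → 8.3.2; in rolls → 8.3.2.2. Scheduled 14%. Isolde agreement on 8.4.1.1: 8.3.2.2 not covered; Isolde agreement on 8.4.2: 8.3.2.2 not covered. → 14%.
Line C: tissue paper → 8.2; uncoated → 8.2.2; in sheets → 8.2.2.2. Scheduled 2%. Maristan agreement on 8.1.2: 8.2.2.2 not covered. → 2%.
Line D: printing paper → 8.4; uncoated → 8.4.2; in rolls → 8.4.2.1. Scheduled 10%. Isolde agreement on 8.4.1.1: 8.4.2.1 not covered; Isolde agreement on 8.4.2: RVC < 50%. → 10%.
Line E: newsprint → 8.3; coated → 8.3.2; in sheets → 8.3.2.1. Scheduled 21%. No special measure applies. → 21%.
Sum: 13% + 14% + 2% + 10% + 21% = 60%.

60%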